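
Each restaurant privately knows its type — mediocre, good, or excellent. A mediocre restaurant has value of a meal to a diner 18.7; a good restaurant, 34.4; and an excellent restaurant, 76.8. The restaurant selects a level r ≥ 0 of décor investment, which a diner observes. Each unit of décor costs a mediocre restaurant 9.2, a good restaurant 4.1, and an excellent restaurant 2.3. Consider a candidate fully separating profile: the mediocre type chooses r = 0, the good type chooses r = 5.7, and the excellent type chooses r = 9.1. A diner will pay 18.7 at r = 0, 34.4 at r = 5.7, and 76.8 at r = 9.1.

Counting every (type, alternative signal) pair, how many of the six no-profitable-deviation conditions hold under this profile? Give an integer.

Excellent (own payoff 76.8 − 2.3×9.1 = 55.87): to r=0 gives 18.7 → no gain ✓; to r=5.7 gives 34.4 − 2.3×5.7 = 21.29 → no gain ✓.
Good (own payoff 34.4 − 4.1×5.7 = 11.03): to r=0 gives 18.7 → profitable ✗; to r=9.1 gives 76.8 − 4.1×9.1 = 39.49 → profitable ✗.
Mediocre (own payoff 18.7): to r=5.7 gives 34.4 − 9.2×5.7 = -18.04 → no gain ✓; to r=9.1 gives 76.8 − 9.2×9.1 = -6.92 → no gain ✓.
4 of the 6 constraints hold; not an equilibrium.

4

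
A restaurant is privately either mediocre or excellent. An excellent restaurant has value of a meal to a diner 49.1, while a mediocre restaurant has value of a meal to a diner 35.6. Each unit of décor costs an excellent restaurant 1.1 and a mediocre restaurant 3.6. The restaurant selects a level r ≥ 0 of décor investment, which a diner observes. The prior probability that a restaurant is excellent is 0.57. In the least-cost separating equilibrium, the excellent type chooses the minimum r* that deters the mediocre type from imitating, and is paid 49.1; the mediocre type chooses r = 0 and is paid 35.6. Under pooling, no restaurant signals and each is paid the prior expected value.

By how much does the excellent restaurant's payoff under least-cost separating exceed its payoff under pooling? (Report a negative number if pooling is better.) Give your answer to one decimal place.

1.7

Least-cost separating signal: r* solves 35.6 = 49.1 − 3.6·r*, so r* = (49.1 − 35.6)/3.6 = 3.75.
Excellent type's separating payoff: 49.1 − 1.1 × r* = 49.1 − 1.1 × (49.1 − 35.6)/3.6 = 49.1 − 14.85/3.6 = 44.975.
Pooling payoff: 0.57 × 49.1 + 0.43 × 35.6 = 43.295.
Difference: 44.975 − 43.295 = 1.68, i.e. 1.7 to one decimal place.
The excellent type prefers to separate.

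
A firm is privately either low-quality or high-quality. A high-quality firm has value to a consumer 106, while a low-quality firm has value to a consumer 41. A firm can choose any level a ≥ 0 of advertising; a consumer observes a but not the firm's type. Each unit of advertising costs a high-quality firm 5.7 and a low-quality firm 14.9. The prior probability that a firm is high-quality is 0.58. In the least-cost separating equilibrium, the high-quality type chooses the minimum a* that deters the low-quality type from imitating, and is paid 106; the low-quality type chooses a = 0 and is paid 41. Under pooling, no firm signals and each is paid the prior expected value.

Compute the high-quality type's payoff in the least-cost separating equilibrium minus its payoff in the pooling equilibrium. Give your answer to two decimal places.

Least-cost separating signal: a* solves 41 = 106 − 14.9·a*, so a* = (106 − 41)/14.9 ≈ 4.3624.
High-quality type's separating payoff: 106 − 5.7 × a* = 106 − 5.7 × (106 − 41)/14.9 = 106 − 370.5/14.9 ≈ 81.1342.
Pooling payoff: 0.58 × 106 + 0.42 × 41 = 78.7.
Difference: 81.1342 − 78.7 = 2.4342, i.e. 2.43 to two decimal places.
The high-quality type prefers to separate.

2.43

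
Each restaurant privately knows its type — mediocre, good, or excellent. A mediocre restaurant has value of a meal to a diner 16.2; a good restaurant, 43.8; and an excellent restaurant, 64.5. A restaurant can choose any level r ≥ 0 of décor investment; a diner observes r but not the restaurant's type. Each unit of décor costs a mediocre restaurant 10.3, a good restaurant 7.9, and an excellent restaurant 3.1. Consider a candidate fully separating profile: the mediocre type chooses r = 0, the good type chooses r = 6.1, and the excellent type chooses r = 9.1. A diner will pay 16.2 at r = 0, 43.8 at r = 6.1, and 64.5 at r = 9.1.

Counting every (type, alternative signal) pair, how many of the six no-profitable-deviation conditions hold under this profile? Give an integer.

Excellent (own payoff 64.5 − 3.1×9.1 = 36.29): to r=0 gives 16.2 → no gain ✓; to r=6.1 gives 43.8 − 3.1×6.1 = 24.89 → no gain ✓.
Mediocre (own payoff 16.2): to r=6.1 gives 43.8 − 10.3×6.1 = -19.03 → no gain ✓; to r=9.1 gives 64.5 − 10.3×9.1 = -29.23 → no gain ✓.
Good (own payoff 43.8 − 7.9×6.1 = -4.39): to r=0 gives 16.2 → profitable ✗; to r=9.1 gives 64.5 − 7.9×9.1 = -7.39 → no gain ✓.
5 of the 6 constraints hold; not an equilibrium.

5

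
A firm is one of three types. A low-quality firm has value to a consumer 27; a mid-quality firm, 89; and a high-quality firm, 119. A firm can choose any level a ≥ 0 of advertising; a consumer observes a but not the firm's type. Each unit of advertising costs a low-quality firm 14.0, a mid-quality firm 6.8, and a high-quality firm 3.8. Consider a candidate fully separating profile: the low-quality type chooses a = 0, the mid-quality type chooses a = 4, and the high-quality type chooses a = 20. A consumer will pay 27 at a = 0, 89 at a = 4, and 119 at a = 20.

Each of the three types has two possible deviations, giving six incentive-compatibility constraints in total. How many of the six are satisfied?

4

Low-quality (own payoff 27): to a=4 gives 89 − 14.0×4 = 33 → profitable ✗; to a=20 gives 119 − 14.0×20 = -161 → no gain ✓.
Mid-quality (own payoff 89 − 6.8×4 = 61.8): to a=0 gives 27 → no gain ✓; to a=20 gives 119 − 6.8×20 = -17 → no gain ✓.
High-quality (own payoff 119 − 3.8×20 = 43): to a=0 gives 27 → no gain ✓; to a=4 gives 89 − 3.8×4 = 73.8 → profitable ✗.
4 of the 6 constraints hold; not an equilibrium.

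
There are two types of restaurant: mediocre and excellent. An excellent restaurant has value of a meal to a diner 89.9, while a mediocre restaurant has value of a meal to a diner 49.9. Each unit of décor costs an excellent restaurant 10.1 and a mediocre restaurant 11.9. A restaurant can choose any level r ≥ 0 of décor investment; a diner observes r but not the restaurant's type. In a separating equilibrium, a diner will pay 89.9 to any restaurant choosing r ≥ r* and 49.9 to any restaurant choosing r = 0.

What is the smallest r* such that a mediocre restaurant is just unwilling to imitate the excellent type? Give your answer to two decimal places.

A mediocre restaurant choosing r = 0 receives 49.9.
Imitating at r* instead would pay 89.9 at cost 11.9·r*, netting 89.9 − 11.9·r*.
Indifference: 49.9 = 89.9 − 11.9·r*, so r* = (89.9 − 49.9) / 11.9 ≈ 3.36.
At r* the mediocre type's incentive constraint just binds; the excellent type strictly prefers r* since its per-unit cost is lower.

3.36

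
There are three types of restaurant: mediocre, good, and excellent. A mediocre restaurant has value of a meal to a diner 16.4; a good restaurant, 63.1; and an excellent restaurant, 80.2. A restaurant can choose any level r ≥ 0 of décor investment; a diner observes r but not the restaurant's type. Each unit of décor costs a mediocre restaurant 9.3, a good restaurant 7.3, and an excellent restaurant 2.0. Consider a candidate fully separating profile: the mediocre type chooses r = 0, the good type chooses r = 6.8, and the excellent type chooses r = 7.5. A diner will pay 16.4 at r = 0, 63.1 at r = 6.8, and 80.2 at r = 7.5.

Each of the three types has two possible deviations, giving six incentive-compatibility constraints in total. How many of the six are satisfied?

Good (own payoff 63.1 − 7.3×6.8 = 13.46): to r=0 gives 16.4 → profitable ✗; to r=7.5 gives 80.2 − 7.3×7.5 = 25.45 → profitable ✗.
Excellent (own payoff 80.2 − 2.0×7.5 = 65.2): to r=0 gives 16.4 → no gain ✓; to r=6.8 gives 63.1 − 2.0×6.8 = 49.5 → no gain ✓.
Mediocre (own payoff 16.4): to r=6.8 gives 63.1 − 9.3×6.8 = -0.14 → no gain ✓; to r=7.5 gives 80.2 − 9.3×7.5 = 10.45 → no gain ✓.
4 of the 6 constraints hold; not an equilibrium.

4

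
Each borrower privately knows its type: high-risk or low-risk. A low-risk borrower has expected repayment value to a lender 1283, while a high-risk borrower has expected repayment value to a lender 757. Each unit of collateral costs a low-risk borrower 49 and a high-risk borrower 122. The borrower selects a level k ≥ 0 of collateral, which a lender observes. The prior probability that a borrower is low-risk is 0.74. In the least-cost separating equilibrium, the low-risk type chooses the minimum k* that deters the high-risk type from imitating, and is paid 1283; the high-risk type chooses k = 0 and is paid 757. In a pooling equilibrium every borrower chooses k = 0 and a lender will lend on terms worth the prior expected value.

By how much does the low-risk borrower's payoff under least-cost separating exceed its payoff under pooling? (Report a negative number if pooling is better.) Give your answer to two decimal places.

Least-cost separating signal: k* solves 757 = 1283 − 122·k*, so k* = (1283 − 757)/122 ≈ 4.3115.
Low-risk type's separating payoff: 1283 − 49 × k* = 1283 − 49 × (1283 − 757)/122 = 1283 − 25774/122 ≈ 1071.7377.
Pooling payoff: 0.74 × 1283 + 0.26 × 757 = 1146.24.
Difference: 1071.7377 − 1146.24 = -74.5023, i.e. -74.50 to two decimal places.
The low-risk type would prefer the pooling outcome.

-74.50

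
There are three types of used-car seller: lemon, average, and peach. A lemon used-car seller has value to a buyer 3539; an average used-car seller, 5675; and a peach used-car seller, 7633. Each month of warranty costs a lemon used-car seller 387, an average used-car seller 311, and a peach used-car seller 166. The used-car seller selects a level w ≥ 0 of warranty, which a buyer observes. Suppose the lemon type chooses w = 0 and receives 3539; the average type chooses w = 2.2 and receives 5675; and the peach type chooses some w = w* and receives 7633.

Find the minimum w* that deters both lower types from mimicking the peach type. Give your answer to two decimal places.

Average type (on-path payoff 5675 − 311×2.2 = 4990.8) won't mimic when 4990.8 ≥ 7633 − 311·w*, i.e. w* ≥ 8.50.
Lemon type (on-path payoff 3539) won't mimic when 3539 ≥ 7633 − 387·w*, i.e. w* ≥ 10.58.
Both must hold, so w* = max(10.58, 8.50) = 10.58. The lemon type's constraint binds.

10.58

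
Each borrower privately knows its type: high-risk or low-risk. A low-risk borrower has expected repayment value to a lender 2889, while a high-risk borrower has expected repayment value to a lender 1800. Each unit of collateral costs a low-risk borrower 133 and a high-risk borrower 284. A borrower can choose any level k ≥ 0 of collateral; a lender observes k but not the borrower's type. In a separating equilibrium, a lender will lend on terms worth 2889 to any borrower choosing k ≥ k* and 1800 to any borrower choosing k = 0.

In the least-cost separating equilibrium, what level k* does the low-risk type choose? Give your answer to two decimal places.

A high-risk borrower choosing k = 0 receives 1800.
Imitating at k* instead would pay 2889 at cost 284·k*, netting 2889 − 284·k*.
Indifference: 1800 = 2889 − 284·k*, so k* = (2889 − 1800) / 284 ≈ 3.83.
At k* the high-risk type's incentive constraint just binds; the low-risk type strictly prefers k* since its per-unit cost is lower.

3.83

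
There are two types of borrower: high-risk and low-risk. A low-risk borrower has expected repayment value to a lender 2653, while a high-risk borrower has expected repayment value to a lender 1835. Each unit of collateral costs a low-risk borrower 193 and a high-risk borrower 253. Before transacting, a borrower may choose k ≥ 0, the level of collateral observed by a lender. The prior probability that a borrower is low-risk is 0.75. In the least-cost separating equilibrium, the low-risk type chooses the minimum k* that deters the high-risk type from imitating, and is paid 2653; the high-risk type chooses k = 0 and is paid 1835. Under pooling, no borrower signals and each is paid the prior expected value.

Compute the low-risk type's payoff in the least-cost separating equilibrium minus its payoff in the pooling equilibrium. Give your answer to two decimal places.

-419.51

Least-cost separating signal: k* solves 1835 = 2653 − 253·k*, so k* = (2653 − 1835)/253 ≈ 3.2332.
Low-risk type's separating payoff: 2653 − 193 × k* = 2653 − 193 × (2653 − 1835)/253 = 2653 − 157874/253 ≈ 2028.9921.
Pooling payoff: 0.75 × 2653 + 0.25 × 1835 = 2448.5.
Difference: 2028.9921 − 2448.5 = -419.5079, i.e. -419.51 to two decimal places.
The low-risk type would prefer the pooling outcome.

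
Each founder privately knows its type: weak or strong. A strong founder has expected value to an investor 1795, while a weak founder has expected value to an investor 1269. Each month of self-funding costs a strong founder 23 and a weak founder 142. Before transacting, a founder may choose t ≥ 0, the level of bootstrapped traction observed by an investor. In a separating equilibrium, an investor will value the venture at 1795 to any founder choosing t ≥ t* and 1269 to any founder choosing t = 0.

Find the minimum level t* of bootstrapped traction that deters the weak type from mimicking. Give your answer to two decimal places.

3.70

A weak founder choosing t = 0 receives 1269.
Imitating at t* instead would pay 1795 at cost 142·t*, netting 1795 − 142·t*.
Indifference: 1269 = 1795 − 142·t*, so t* = (1795 − 1269) / 142 ≈ 3.70.
At t* the weak type's incentive constraint just binds; the strong type strictly prefers t* since its per-unit cost is lower.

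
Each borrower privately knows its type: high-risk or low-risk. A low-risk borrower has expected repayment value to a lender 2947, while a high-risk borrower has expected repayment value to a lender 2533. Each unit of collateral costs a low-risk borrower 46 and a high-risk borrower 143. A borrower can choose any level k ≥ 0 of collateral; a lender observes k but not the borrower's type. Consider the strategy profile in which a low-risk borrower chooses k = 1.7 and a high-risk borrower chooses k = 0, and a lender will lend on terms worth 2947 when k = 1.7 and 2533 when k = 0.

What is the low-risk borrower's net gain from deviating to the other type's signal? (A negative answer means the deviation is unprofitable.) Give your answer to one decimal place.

Playing k = 1.7 the low-risk borrower receives 2947 − 46 × 1.7 = 2868.8.
Deviating to k = 0 yields 2533 instead.
Gain from deviating: 2533 − 2868.8 = -335.8.
The gain is negative, so the low-risk type's incentive-compatibility constraint is satisfied.

-335.8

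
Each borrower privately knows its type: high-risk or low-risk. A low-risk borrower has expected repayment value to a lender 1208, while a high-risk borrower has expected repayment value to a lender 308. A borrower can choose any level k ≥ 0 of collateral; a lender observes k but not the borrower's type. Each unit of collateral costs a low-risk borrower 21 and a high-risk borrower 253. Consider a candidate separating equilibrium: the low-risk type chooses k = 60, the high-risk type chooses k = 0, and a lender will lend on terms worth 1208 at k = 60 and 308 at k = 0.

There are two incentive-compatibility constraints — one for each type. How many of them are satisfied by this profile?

1

Low-risk type: signal → 1208 − 21 × 60 = -52; deviate to 0 → 308. IC fails (-52 < 308).
High-risk type: stay at 0 → 308; mimic → 1208 − 253 × 60 = -13972. IC holds (308 ≥ -13972).
1 of 2 constraints hold, so this profile is not an equilibrium.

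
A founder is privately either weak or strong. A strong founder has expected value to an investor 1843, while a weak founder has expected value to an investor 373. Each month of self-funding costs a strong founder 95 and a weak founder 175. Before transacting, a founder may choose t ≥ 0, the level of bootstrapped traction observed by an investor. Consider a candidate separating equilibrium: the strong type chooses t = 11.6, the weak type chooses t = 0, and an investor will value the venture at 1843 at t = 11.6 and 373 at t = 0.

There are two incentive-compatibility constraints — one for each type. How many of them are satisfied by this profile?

2

Weak type: stay at 0 → 373; mimic → 1843 − 175 × 11.6 = -187. IC holds (373 ≥ -187).
Strong type: signal → 1843 − 95 × 11.6 = 741; deviate to 0 → 373. IC holds (741 ≥ 373).
2 of 2 constraints hold, so this is a separating equilibrium.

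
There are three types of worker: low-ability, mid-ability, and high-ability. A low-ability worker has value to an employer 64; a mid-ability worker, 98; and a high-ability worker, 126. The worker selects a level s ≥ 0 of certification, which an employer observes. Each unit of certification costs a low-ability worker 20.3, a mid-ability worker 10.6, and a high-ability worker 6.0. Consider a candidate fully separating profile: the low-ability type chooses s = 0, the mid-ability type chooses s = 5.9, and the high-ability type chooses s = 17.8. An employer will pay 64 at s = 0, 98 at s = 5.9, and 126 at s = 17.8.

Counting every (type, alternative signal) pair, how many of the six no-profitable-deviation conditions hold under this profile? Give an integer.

3

Mid-ability (own payoff 98 − 10.6×5.9 = 35.46): to s=0 gives 64 → profitable ✗; to s=17.8 gives 126 − 10.6×17.8 = -62.68 → no gain ✓.
High-ability (own payoff 126 − 6.0×17.8 = 19.2): to s=0 gives 64 → profitable ✗; to s=5.9 gives 98 − 6.0×5.9 = 62.6 → profitable ✗.
Low-ability (own payoff 64): to s=5.9 gives 98 − 20.3×5.9 = -21.77 → no gain ✓; to s=17.8 gives 126 − 20.3×17.8 = -235.34 → no gain ✓.
3 of the 6 constraints hold; not an equilibrium.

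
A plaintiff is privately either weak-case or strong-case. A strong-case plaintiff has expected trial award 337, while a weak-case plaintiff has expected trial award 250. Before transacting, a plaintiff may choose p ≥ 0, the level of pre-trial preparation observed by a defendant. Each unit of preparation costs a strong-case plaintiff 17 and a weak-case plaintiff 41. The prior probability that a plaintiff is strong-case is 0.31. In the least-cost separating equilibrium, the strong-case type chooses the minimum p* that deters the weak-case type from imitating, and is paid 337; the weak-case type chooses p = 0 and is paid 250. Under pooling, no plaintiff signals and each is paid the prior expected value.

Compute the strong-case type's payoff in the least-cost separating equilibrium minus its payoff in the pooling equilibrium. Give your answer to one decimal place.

Least-cost separating signal: p* solves 250 = 337 − 41·p*, so p* = (337 − 250)/41 ≈ 2.1220.
Strong-case type's separating payoff: 337 − 17 × p* = 337 − 17 × (337 − 250)/41 = 337 − 1479/41 ≈ 300.927.
Pooling payoff: 0.31 × 337 + 0.69 × 250 = 276.97.
Difference: 300.927 − 276.97 = 23.957, i.e. 24.0 to one decimal place.
The strong-case type prefers to separate.

24.0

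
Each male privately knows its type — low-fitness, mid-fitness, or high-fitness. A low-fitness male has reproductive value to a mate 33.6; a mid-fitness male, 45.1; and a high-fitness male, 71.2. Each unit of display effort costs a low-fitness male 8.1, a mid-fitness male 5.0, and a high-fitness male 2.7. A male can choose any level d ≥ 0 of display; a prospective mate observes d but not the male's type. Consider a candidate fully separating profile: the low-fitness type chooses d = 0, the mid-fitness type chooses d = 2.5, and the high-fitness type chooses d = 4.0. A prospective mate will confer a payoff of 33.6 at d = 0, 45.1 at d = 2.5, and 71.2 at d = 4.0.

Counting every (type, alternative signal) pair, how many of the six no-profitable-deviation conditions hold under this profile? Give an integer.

3

Mid-fitness (own payoff 45.1 − 5.0×2.5 = 32.6): to d=0 gives 33.6 → profitable ✗; to d=4.0 gives 71.2 − 5.0×4.0 = 51.2 → profitable ✗.
High-fitness (own payoff 71.2 − 2.7×4.0 = 60.4): to d=0 gives 33.6 → no gain ✓; to d=2.5 gives 45.1 − 2.7×2.5 = 38.35 → no gain ✓.
Low-fitness (own payoff 33.6): to d=2.5 gives 45.1 − 8.1×2.5 = 24.85 → no gain ✓; to d=4.0 gives 71.2 − 8.1×4.0 = 38.8 → profitable ✗.
3 of the 6 constraints hold; not an equilibrium.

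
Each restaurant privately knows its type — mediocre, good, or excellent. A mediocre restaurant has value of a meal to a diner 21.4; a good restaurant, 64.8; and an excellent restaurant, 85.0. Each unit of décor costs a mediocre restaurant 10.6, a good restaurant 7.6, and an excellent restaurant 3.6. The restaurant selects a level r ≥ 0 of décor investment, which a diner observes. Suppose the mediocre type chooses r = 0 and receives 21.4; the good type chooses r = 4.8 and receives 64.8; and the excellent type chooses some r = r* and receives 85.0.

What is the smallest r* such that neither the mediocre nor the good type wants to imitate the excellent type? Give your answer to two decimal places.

Mediocre type (on-path payoff 21.4) won't mimic when 21.4 ≥ 85.0 − 10.6·r*, i.e. r* ≥ 6.00.
Good type (on-path payoff 64.8 − 7.6×4.8 = 28.32) won't mimic when 28.32 ≥ 85.0 − 7.6·r*, i.e. r* ≥ 7.46.
Both must hold, so r* = max(6.00, 7.46) = 7.46. The good type's constraint binds.

7.46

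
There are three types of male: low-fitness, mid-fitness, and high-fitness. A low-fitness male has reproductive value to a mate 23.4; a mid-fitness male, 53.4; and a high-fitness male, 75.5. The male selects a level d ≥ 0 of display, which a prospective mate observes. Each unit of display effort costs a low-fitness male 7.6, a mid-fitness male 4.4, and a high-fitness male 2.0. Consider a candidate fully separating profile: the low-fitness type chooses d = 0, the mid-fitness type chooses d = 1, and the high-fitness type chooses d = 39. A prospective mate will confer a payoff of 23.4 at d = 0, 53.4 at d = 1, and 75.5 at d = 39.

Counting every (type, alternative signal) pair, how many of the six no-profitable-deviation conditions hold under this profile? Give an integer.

Mid-fitness (own payoff 53.4 − 4.4×1 = 49): to d=0 gives 23.4 → no gain ✓; to d=39 gives 75.5 − 4.4×39 = -96.1 → no gain ✓.
High-fitness (own payoff 75.5 − 2.0×39 = -2.5): to d=0 gives 23.4 → profitable ✗; to d=1 gives 53.4 − 2.0×1 = 51.4 → profitable ✗.
Low-fitness (own payoff 23.4): to d=1 gives 53.4 − 7.6×1 = 45.8 → profitable ✗; to d=39 gives 75.5 − 7.6×39 = -220.9 → no gain ✓.
3 of the 6 constraints hold; not an equilibrium.

3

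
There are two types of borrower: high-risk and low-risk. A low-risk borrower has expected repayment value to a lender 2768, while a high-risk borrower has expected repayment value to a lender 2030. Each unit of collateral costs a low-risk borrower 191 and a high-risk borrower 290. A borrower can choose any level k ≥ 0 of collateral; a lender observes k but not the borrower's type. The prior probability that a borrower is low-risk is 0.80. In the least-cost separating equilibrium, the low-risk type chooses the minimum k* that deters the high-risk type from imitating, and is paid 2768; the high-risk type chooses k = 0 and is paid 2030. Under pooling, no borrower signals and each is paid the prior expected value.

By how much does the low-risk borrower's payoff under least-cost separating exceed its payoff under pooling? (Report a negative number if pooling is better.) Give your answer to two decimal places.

Least-cost separating signal: k* solves 2030 = 2768 − 290·k*, so k* = (2768 − 2030)/290 ≈ 2.5448.
Low-risk type's separating payoff: 2768 − 191 × k* = 2768 − 191 × (2768 − 2030)/290 = 2768 − 140958/290 ≈ 2281.9379.
Pooling payoff: 0.80 × 2768 + 0.20 × 2030 = 2620.4.
Difference: 2281.9379 − 2620.4 = -338.4621, i.e. -338.46 to two decimal places.
The low-risk type would prefer the pooling outcome.

-338.46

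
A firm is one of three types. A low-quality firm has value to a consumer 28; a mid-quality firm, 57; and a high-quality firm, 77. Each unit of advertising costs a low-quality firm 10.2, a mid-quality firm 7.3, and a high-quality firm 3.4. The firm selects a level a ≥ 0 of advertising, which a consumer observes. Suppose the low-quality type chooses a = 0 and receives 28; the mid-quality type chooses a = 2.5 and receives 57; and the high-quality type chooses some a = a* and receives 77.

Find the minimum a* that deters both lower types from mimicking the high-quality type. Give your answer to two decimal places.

5.24

Low-quality type (on-path payoff 28) won't mimic when 28 ≥ 77 − 10.2·a*, i.e. a* ≥ 4.80.
Mid-quality type (on-path payoff 57 − 7.3×2.5 = 38.75) won't mimic when 38.75 ≥ 77 − 7.3·a*, i.e. a* ≥ 5.24.
Both must hold, so a* = max(4.80, 5.24) = 5.24. The mid-quality type's constraint binds.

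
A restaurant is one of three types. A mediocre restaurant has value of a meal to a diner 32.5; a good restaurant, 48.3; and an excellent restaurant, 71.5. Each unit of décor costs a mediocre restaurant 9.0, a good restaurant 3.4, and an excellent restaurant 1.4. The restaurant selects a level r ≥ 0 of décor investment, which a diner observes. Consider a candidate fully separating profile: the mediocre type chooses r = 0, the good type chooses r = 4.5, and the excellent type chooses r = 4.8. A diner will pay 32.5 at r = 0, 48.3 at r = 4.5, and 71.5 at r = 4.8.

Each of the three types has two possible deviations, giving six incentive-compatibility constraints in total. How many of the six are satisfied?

5

Good (own payoff 48.3 − 3.4×4.5 = 33): to r=0 gives 32.5 → no gain ✓; to r=4.8 gives 71.5 − 3.4×4.8 = 55.18 → profitable ✗.
Excellent (own payoff 71.5 − 1.4×4.8 = 64.78): to r=0 gives 32.5 → no gain ✓; to r=4.5 gives 48.3 − 1.4×4.5 = 42 → no gain ✓.
Mediocre (own payoff 32.5): to r=4.5 gives 48.3 − 9.0×4.5 = 7.8 → no gain ✓; to r=4.8 gives 71.5 − 9.0×4.8 = 28.3 → no gain ✓.
5 of the 6 constraints hold; not an equilibrium.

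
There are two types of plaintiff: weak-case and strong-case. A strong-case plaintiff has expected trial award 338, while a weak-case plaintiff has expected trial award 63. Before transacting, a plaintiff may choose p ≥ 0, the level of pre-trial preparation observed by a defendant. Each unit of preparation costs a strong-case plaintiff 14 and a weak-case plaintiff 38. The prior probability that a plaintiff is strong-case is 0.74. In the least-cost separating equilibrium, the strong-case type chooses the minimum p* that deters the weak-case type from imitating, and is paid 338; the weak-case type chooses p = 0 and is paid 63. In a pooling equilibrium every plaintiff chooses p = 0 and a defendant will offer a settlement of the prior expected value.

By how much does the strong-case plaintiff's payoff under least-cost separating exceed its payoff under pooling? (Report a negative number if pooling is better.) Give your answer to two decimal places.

-29.82

Least-cost separating signal: p* solves 63 = 338 − 38·p*, so p* = (338 − 63)/38 ≈ 7.2368.
Strong-case type's separating payoff: 338 − 14 × p* = 338 − 14 × (338 − 63)/38 = 338 − 3850/38 ≈ 236.6842.
Pooling payoff: 0.74 × 338 + 0.26 × 63 = 266.5.
Difference: 236.6842 − 266.5 = -29.8158, i.e. -29.82 to two decimal places.
The strong-case type would prefer the pooling outcome.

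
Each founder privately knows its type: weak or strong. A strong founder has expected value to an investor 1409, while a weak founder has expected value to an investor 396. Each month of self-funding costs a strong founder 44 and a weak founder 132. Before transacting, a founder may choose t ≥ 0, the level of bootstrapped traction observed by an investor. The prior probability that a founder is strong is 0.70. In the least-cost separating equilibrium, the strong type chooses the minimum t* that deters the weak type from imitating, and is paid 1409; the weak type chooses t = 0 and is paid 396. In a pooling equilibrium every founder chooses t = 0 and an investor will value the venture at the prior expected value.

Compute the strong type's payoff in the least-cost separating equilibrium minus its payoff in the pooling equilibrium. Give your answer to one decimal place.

-33.8

Least-cost separating signal: t* solves 396 = 1409 − 132·t*, so t* = (1409 − 396)/132 ≈ 7.6742.
Strong type's separating payoff: 1409 − 44 × t* = 1409 − 44 × (1409 − 396)/132 = 1409 − 44572/132 ≈ 1071.333.
Pooling payoff: 0.70 × 1409 + 0.30 × 396 = 1105.1.
Difference: 1071.333 − 1105.1 = -33.767, i.e. -33.8 to one decimal place.
The strong type would prefer the pooling outcome.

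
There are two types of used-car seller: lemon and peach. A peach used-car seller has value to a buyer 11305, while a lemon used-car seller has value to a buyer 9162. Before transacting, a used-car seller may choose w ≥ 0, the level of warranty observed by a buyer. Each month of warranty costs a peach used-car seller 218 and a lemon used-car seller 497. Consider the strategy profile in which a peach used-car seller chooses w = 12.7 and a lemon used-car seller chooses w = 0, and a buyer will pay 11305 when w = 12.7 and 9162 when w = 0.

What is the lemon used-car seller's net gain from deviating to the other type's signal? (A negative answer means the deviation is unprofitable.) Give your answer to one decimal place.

Playing w = 0 the lemon used-car seller receives 9162.
Deviating to w = 12.7 brings payment 11305 at cost 497 × 12.7 = 6311.9, netting 4993.1.
Gain from deviating: 4993.1 − 9162 = -4168.9.
The gain is negative, so the lemon type's incentive-compatibility constraint is satisfied.

-4168.9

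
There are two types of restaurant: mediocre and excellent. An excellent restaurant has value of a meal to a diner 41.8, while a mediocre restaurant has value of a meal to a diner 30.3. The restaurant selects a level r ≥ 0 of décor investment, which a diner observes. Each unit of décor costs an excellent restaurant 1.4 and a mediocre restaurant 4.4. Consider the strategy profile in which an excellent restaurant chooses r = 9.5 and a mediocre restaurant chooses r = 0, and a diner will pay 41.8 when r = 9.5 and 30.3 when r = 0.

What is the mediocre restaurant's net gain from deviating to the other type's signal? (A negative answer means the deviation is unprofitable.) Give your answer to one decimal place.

-30.3

Playing r = 0 the mediocre restaurant receives 30.3.
Deviating to r = 9.5 brings payment 41.8 at cost 4.4 × 9.5 = 41.8, netting 0.
Gain from deviating: 0 − 30.3 = -30.3.
The gain is negative, so the mediocre type's incentive-compatibility constraint is satisfied.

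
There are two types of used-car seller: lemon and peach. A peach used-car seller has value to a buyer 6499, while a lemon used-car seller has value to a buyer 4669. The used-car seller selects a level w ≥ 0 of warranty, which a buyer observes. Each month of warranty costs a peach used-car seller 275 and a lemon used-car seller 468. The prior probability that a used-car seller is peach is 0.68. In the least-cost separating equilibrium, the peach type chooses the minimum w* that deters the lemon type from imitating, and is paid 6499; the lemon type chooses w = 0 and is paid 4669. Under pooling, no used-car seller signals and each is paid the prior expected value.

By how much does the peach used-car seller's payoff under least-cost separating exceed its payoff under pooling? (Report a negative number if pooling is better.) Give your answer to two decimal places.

Least-cost separating signal: w* solves 4669 = 6499 − 468·w*, so w* = (6499 − 4669)/468 ≈ 3.9103.
Peach type's separating payoff: 6499 − 275 × w* = 6499 − 275 × (6499 − 4669)/468 = 6499 − 503250/468 ≈ 5423.6795.
Pooling payoff: 0.68 × 6499 + 0.32 × 4669 = 5913.4.
Difference: 5423.6795 − 5913.4 = -489.7205, i.e. -489.72 to two decimal places.
The peach type would prefer the pooling outcome.

-489.72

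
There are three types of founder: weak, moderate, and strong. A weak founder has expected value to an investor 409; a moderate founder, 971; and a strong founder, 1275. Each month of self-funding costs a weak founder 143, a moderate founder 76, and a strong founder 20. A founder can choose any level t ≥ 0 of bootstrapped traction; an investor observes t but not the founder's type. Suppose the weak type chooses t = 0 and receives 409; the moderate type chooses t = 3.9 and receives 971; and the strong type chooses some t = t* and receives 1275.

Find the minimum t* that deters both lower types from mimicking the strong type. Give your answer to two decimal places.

7.90

Weak type (on-path payoff 409) won't mimic when 409 ≥ 1275 − 143·t*, i.e. t* ≥ 6.06.
Moderate type (on-path payoff 971 − 76×3.9 = 674.6) won't mimic when 674.6 ≥ 1275 − 76·t*, i.e. t* ≥ 7.90.
Both must hold, so t* = max(6.06, 7.90) = 7.90. The moderate type's constraint binds.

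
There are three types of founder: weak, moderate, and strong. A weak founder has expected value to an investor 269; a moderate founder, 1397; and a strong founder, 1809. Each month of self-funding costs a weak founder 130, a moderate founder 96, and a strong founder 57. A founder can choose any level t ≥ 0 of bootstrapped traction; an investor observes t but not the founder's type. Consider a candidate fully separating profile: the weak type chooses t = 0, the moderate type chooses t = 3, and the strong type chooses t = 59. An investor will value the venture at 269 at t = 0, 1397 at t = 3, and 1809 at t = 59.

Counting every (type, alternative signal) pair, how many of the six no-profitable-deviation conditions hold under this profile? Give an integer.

Weak (own payoff 269): to t=3 gives 1397 − 130×3 = 1007 → profitable ✗; to t=59 gives 1809 − 130×59 = -5861 → no gain ✓.
Moderate (own payoff 1397 − 96×3 = 1109): to t=0 gives 269 → no gain ✓; to t=59 gives 1809 − 96×59 = -3855 → no gain ✓.
Strong (own payoff 1809 − 57×59 = -1554): to t=0 gives 269 → profitable ✗; to t=3 gives 1397 − 57×3 = 1226 → profitable ✗.
3 of the 6 constraints hold; not an equilibrium.

3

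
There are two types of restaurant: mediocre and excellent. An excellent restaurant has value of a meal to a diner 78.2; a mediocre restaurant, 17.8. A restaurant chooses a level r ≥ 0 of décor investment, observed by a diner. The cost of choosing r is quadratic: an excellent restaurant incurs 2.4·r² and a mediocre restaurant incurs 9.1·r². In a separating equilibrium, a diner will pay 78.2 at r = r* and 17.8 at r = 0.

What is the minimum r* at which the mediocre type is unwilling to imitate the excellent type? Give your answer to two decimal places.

The mediocre type at r = 0 receives 17.8; imitating at r* yields 78.2 − 9.1·r*².
Indifference: 17.8 = 78.2 − 9.1·r*², so r*² = (78.2 − 17.8) / 9.1 ≈ 6.6374.
r* = √6.6374 ≈ 2.58.

2.58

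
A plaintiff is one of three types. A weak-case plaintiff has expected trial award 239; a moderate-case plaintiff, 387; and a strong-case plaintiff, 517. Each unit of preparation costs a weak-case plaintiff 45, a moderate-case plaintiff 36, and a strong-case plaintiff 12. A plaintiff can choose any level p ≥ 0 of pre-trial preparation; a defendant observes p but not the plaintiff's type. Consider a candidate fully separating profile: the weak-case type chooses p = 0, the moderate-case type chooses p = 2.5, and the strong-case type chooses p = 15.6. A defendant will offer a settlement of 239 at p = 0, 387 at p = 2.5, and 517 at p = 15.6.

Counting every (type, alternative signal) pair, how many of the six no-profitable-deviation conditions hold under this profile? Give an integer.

4

Weak-case (own payoff 239): to p=2.5 gives 387 − 45×2.5 = 274.5 → profitable ✗; to p=15.6 gives 517 − 45×15.6 = -185 → no gain ✓.
Moderate-case (own payoff 387 − 36×2.5 = 297): to p=0 gives 239 → no gain ✓; to p=15.6 gives 517 − 36×15.6 = -44.6 → no gain ✓.
Strong-case (own payoff 517 − 12×15.6 = 329.8): to p=0 gives 239 → no gain ✓; to p=2.5 gives 387 − 12×2.5 = 357 → profitable ✗.
4 of the 6 constraints hold; not an equilibrium.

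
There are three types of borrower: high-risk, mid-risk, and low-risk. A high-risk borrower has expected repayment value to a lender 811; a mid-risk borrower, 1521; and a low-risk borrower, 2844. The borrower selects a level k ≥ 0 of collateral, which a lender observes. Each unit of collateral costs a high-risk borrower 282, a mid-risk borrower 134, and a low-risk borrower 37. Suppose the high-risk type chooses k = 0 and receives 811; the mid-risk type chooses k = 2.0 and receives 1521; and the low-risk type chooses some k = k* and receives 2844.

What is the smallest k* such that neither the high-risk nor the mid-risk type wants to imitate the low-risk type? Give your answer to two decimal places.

11.87

High-risk type (on-path payoff 811) won't mimic when 811 ≥ 2844 − 282·k*, i.e. k* ≥ 7.21.
Mid-risk type (on-path payoff 1521 − 134×2.0 = 1253) won't mimic when 1253 ≥ 2844 − 134·k*, i.e. k* ≥ 11.87.
Both must hold, so k* = max(7.21, 11.87) = 11.87. The mid-risk type's constraint binds.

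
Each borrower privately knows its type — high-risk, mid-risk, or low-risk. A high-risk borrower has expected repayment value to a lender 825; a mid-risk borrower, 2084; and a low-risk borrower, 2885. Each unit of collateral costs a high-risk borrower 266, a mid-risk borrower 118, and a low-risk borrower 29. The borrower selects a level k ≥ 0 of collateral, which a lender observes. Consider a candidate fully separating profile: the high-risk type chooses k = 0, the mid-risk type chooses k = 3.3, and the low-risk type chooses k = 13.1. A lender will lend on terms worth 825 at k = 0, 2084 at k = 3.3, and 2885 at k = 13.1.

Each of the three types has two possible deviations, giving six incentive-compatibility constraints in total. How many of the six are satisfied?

Low-risk (own payoff 2885 − 29×13.1 = 2505.1): to k=0 gives 825 → no gain ✓; to k=3.3 gives 2084 − 29×3.3 = 1988.3 → no gain ✓.
High-risk (own payoff 825): to k=3.3 gives 2084 − 266×3.3 = 1206.2 → profitable ✗; to k=13.1 gives 2885 − 266×13.1 = -599.6 → no gain ✓.
Mid-risk (own payoff 2084 − 118×3.3 = 1694.6): to k=0 gives 825 → no gain ✓; to k=13.1 gives 2885 − 118×13.1 = 1339.2 → no gain ✓.
5 of the 6 constraints hold; not an equilibrium.

5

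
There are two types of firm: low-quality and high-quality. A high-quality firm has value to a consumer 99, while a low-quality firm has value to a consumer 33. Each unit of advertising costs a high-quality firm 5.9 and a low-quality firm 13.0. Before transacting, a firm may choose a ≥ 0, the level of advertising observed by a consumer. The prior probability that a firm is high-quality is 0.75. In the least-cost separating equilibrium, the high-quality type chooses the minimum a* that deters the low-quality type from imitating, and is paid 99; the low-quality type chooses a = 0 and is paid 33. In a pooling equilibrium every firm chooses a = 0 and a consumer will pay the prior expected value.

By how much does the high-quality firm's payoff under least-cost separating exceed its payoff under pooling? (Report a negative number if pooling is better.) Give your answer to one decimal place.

Least-cost separating signal: a* solves 33 = 99 − 13.0·a*, so a* = (99 − 33)/13.0 ≈ 5.0769.
High-quality type's separating payoff: 99 − 5.9 × a* = 99 − 5.9 × (99 − 33)/13.0 = 99 − 389.4/13.0 ≈ 69.046.
Pooling payoff: 0.75 × 99 + 0.25 × 33 = 82.5.
Difference: 69.046 − 82.5 = -13.454, i.e. -13.5 to one decimal place.
The high-quality type would prefer the pooling outcome.

-13.5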